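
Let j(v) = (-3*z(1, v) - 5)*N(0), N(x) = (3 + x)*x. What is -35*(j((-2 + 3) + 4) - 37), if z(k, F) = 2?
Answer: 1295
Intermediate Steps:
N(x) = x*(3 + x)
j(v) = 0 (j(v) = (-3*2 - 5)*(0*(3 + 0)) = (-6 - 5)*(0*3) = -11*0 = 0)
-35*(j((-2 + 3) + 4) - 37) = -35*(0 - 37) = -35*(-37) = 1295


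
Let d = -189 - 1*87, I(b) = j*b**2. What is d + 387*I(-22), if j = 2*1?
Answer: 374340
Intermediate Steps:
j = 2
I(b) = 2*b**2
d = -276 (d = -189 - 87 = -276)
d + 387*I(-22) = -276 + 387*(2*(-22)**2) = -276 + 387*(2*484) = -276 + 387*968 = -276 + 374616 = 374340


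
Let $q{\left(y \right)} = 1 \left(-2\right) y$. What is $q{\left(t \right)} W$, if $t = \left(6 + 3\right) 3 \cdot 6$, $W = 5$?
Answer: $-1620$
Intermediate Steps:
$t = 162$ ($t = 9 \cdot 3 \cdot 6 = 27 \cdot 6 = 162$)
$q{\left(y \right)} = - 2 y$
$q{\left(t \right)} W = \left(-2\right) 162 \cdot 5 = \left(-324\right) 5 = -1620$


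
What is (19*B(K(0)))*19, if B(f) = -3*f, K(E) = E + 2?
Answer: -2166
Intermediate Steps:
K(E) = 2 + E
(19*B(K(0)))*19 = (19*(-3*(2 + 0)))*19 = (19*(-3*2))*19 = (19*(-6))*19 = -114*19 = -2166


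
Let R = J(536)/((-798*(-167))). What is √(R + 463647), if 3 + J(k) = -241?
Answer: √2058572590855557/66633 ≈ 680.92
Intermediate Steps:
J(k) = -244 (J(k) = -3 - 241 = -244)
R = -122/66633 (R = -244/((-798*(-167))) = -244/133266 = -244*1/133266 = -122/66633 ≈ -0.0018309)
√(R + 463647) = √(-122/66633 + 463647) = √(30894190429/66633) = √2058572590855557/66633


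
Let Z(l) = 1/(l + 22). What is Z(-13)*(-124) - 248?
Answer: -2356/9 ≈ -261.78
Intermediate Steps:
Z(l) = 1/(22 + l)
Z(-13)*(-124) - 248 = -124/(22 - 13) - 248 = -124/9 - 248 = -2356/9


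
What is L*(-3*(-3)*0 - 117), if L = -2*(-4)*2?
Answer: -1872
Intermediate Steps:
L = 16 (L = 8*2 = 16)
L*(-3*(-3)*0 - 117) = 16*(-3*(-3)*0 - 117) = 16*(9*0 - 117) = 16*(0 - 117) = 16*(-117) = -1872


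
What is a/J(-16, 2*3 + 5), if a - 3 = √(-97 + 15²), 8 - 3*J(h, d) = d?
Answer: -3 - 8*√2 ≈ -14.314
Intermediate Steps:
J(h, d) = 8/3 - d/3
a = 3 + 8*√2 (a = 3 + √(-97 + 15²) = 3 + √(-97 + 225) = 3 + √128 = 3 + 8*√2 ≈ 14.314)
a/J(-16, 2*3 + 5) = (3 + 8*√2)/(8/3 - (2*3 + 5)/3) = (3 + 8*√2)/(8/3 - (6 + 5)/3) = (3 + 8*√2)/(8/3 - ⅓*11) = (3 + 8*√2)/(8/3 - 11/3) = (3 + 8*√2)/(-1) = (3 + 8*√2)*(-1) = -3 - 8*√2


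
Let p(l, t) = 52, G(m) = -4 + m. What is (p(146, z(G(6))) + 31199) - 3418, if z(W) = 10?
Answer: 27833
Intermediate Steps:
(p(146, z(G(6))) + 31199) - 3418 = (52 + 31199) - 3418 = 31251 - 3418 = 27833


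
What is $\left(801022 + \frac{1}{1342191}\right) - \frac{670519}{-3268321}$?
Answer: $\frac{3513852943690635292}{4386711031311} \approx 8.0102 \cdot 10^{5}$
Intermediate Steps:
$\left(801022 + \frac{1}{1342191}\right) - \frac{670519}{-3268321} = \left(801022 + \frac{1}{1342191}\right) - - \frac{670519}{3268321} = \frac{1075124519203}{1342191} + \frac{670519}{3268321} = \frac{3513852943690635292}{4386711031311}$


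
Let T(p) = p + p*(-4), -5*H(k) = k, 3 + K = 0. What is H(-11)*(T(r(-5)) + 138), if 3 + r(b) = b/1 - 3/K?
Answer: 1749/5 ≈ 349.80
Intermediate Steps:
K = -3 (K = -3 + 0 = -3)
H(k) = -k/5
r(b) = -2 + b (r(b) = -3 + (b/1 - 3/(-3)) = -3 + (b*1 - 3*(-1/3)) = -3 + (b + 1) = -3 + (1 + b) = -2 + b)
T(p) = -3*p (T(p) = p - 4*p = -3*p)
H(-11)*(T(r(-5)) + 138) = (-1/5*(-11))*(-3*(-2 - 5) + 138) = 11*(-3*(-7) + 138)/5 = 11*(21 + 138)/5 = (11/5)*159 = 1749/5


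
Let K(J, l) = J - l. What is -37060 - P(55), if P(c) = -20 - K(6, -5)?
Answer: -37029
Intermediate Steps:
P(c) = -31 (P(c) = -20 - (6 - 1*(-5)) = -20 - (6 + 5) = -20 - 1*11 = -20 - 11 = -31)
-37060 - P(55) = -37060 - 1*(-31) = -37060 + 31 = -37029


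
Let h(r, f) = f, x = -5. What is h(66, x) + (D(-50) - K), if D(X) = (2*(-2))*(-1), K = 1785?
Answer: -1786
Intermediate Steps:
D(X) = 4 (D(X) = -4*(-1) = 4)
h(66, x) + (D(-50) - K) = -5 + (4 - 1*1785) = -5 + (4 - 1785) = -5 - 1781 = -1786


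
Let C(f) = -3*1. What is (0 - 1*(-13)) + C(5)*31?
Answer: -80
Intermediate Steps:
C(f) = -3
(0 - 1*(-13)) + C(5)*31 = (0 - 1*(-13)) - 3*31 = (0 + 13) - 93 = 13 - 93 = -80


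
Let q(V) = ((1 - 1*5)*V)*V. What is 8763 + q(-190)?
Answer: -135637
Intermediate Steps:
q(V) = -4*V**2 (q(V) = ((1 - 5)*V)*V = (-4*V)*V = -4*V**2)
8763 + q(-190) = 8763 - 4*(-190)**2 = 8763 - 4*36100 = 8763 - 144400 = -135637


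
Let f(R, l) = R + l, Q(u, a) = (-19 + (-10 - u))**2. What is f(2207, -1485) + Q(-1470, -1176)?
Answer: 2077203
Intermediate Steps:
Q(u, a) = (-29 - u)**2
f(2207, -1485) + Q(-1470, -1176) = (2207 - 1485) + (29 - 1470)**2 = 722 + (-1441)**2 = 722 + 2076481 = 2077203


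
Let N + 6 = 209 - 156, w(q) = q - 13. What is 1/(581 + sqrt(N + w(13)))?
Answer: 581/337514 - sqrt(47)/337514 ≈ 0.0017011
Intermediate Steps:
w(q) = -13 + q
N = 47 (N = -6 + (209 - 156) = -6 + 53 = 47)
1/(581 + sqrt(N + w(13))) = 1/(581 + sqrt(47 + (-13 + 13))) = 1/(581 + sqrt(47 + 0)) = 1/(581 + sqrt(47))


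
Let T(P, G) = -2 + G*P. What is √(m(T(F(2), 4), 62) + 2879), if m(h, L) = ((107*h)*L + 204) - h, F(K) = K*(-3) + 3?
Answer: I*√89779 ≈ 299.63*I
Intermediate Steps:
F(K) = 3 - 3*K (F(K) = -3*K + 3 = 3 - 3*K)
m(h, L) = 204 - h + 107*L*h (m(h, L) = (107*L*h + 204) - h = (204 + 107*L*h) - h = 204 - h + 107*L*h)
√(m(T(F(2), 4), 62) + 2879) = √((204 - (-2 + 4*(3 - 3*2)) + 107*62*(-2 + 4*(3 - 3*2))) + 2879) = √((204 - (-2 + 4*(3 - 6)) + 107*62*(-2 + 4*(3 - 6))) + 2879) = √((204 - (-2 + 4*(-3)) + 107*62*(-2 + 4*(-3))) + 2879) = √((204 - (-2 - 12) + 107*62*(-2 - 12)) + 2879) = √((204 - 1*(-14) + 107*62*(-14)) + 2879) = √((204 + 14 - 92876) + 2879) = √(-92658 + 2879) = √(-89779) = I*√89779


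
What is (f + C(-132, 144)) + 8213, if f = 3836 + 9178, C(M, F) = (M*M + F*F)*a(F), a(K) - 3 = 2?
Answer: 212027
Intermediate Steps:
a(K) = 5 (a(K) = 3 + 2 = 5)
C(M, F) = 5*F² + 5*M² (C(M, F) = (M*M + F*F)*5 = (M² + F²)*5 = (F² + M²)*5 = 5*F² + 5*M²)
f = 13014
(f + C(-132, 144)) + 8213 = (13014 + (5*144² + 5*(-132)²)) + 8213 = (13014 + (5*20736 + 5*17424)) + 8213 = (13014 + (103680 + 87120)) + 8213 = (13014 + 190800) + 8213 = 203814 + 8213 = 212027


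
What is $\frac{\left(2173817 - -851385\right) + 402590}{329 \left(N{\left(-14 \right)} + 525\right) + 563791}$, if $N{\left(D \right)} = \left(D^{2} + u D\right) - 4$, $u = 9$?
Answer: $\frac{1713896}{379115} \approx 4.5208$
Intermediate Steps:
$N{\left(D \right)} = -4 + D^{2} + 9 D$ ($N{\left(D \right)} = \left(D^{2} + 9 D\right) - 4 = -4 + D^{2} + 9 D$)
$\frac{\left(2173817 - -851385\right) + 402590}{329 \left(N{\left(-14 \right)} + 525\right) + 563791} = \frac{\left(2173817 - -851385\right) + 402590}{329 \left(\left(-4 + \left(-14\right)^{2} + 9 \left(-14\right)\right) + 525\right) + 563791} = \frac{\left(2173817 + 851385\right) + 402590}{329 \left(\left(-4 + 196 - 126\right) + 525\right) + 563791} = \frac{3025202 + 402590}{329 \left(66 + 525\right) + 563791} = \frac{3427792}{329 \cdot 591 + 563791} = \frac{3427792}{194439 + 563791} = \frac{3427792}{758230} = 3427792 \cdot \frac{1}{758230} = \frac{1713896}{379115}$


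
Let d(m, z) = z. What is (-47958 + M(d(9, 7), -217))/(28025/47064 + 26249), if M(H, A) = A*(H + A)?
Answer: -112388832/1235410961 ≈ -0.090973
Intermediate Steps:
M(H, A) = A*(A + H)
(-47958 + M(d(9, 7), -217))/(28025/47064 + 26249) = (-47958 - 217*(-217 + 7))/(28025/47064 + 26249) = (-47958 - 217*(-210))/(28025*(1/47064) + 26249) = (-47958 + 45570)/(28025/47064 + 26249) = -2388/1235410961/47064 = -2388*47064/1235410961 = -112388832/1235410961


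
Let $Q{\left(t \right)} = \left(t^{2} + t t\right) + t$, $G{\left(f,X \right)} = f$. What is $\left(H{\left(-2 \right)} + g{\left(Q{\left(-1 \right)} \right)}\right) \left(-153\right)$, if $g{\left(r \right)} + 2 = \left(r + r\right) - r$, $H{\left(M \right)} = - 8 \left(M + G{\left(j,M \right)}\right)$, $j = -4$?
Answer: $-7191$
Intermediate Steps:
$H{\left(M \right)} = 32 - 8 M$ ($H{\left(M \right)} = - 8 \left(M - 4\right) = - 8 \left(-4 + M\right) = 32 - 8 M$)
$Q{\left(t \right)} = t + 2 t^{2}$ ($Q{\left(t \right)} = \left(t^{2} + t^{2}\right) + t = 2 t^{2} + t = t + 2 t^{2}$)
$g{\left(r \right)} = -2 + r$ ($g{\left(r \right)} = -2 + \left(\left(r + r\right) - r\right) = -2 + \left(2 r - r\right) = -2 + r$)
$\left(H{\left(-2 \right)} + g{\left(Q{\left(-1 \right)} \right)}\right) \left(-153\right) = \left(\left(32 - -16\right) - \left(3 - 2\right)\right) \left(-153\right) = \left(\left(32 + 16\right) - 1\right) \left(-153\right) = \left(48 - 1\right) \left(-153\right) = 47 \left(-153\right) = -7191$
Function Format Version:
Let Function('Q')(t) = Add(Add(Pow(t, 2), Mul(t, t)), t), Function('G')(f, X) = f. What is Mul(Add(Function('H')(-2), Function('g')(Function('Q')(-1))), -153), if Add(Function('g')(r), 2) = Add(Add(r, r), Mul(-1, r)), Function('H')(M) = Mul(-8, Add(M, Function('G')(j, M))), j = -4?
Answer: -7191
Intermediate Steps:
Function('H')(M) = Add(32, Mul(-8, M)) (Function('H')(M) = Mul(-8, Add(M, -4)) = Mul(-8, Add(-4, M)) = Add(32, Mul(-8, M)))
Function('Q')(t) = Add(t, Mul(2, Pow(t, 2))) (Function('Q')(t) = Add(Add(Pow(t, 2), Pow(t, 2)), t) = Add(Mul(2, Pow(t, 2)), t) = Add(t, Mul(2, Pow(t, 2))))
Function('g')(r) = Add(-2, r) (Function('g')(r) = Add(-2, Add(Add(r, r), Mul(-1, r))) = Add(-2, Add(Mul(2, r), Mul(-1, r))) = Add(-2, r))
Mul(Add(Function('H')(-2), Function('g')(Function('Q')(-1))), -153) = Mul(Add(Add(32, Mul(-8, -2)), Add(-2, Mul(-1, Add(1, Mul(2, -1))))), -153) = Mul(Add(Add(32, 16), Add(-2, Mul(-1, Add(1, -2)))), -153) = Mul(Add(48, Add(-2, Mul(-1, -1))), -153) = Mul(Add(48, Add(-2, 1)), -153) = Mul(Add(48, -1), -153) = Mul(47, -153) = -7191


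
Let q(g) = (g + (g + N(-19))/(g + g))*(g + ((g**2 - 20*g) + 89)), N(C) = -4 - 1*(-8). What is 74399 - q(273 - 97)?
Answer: -424043181/88 ≈ -4.8187e+6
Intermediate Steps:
N(C) = 4 (N(C) = -4 + 8 = 4)
q(g) = (g + (4 + g)/(2*g))*(89 + g**2 - 19*g) (q(g) = (g + (g + 4)/(g + g))*(g + ((g**2 - 20*g) + 89)) = (g + (4 + g)/((2*g)))*(g + (89 + g**2 - 20*g)) = (g + (4 + g)*(1/(2*g)))*(89 + g**2 - 19*g) = (g + (4 + g)/(2*g))*(89 + g**2 - 19*g))
74399 - q(273 - 97) = 74399 - (356 + (273 - 97)*(13 - 37*(273 - 97)**2 + 2*(273 - 97)**3 + 163*(273 - 97)))/(2*(273 - 97)) = 74399 - (356 + 176*(13 - 37*176**2 + 2*176**3 + 163*176))/(2*176) = 74399 - (356 + 176*(13 - 37*30976 + 2*5451776 + 28688))/(2*176) = 74399 - (356 + 176*(13 - 1146112 + 10903552 + 28688))/(2*176) = 74399 - (356 + 176*9786141)/(2*176) = 74399 - (356 + 1722360816)/(2*176) = 74399 - 1722361172/(2*176) = 74399 - 1*430590293/88 = 74399 - 430590293/88 = -424043181/88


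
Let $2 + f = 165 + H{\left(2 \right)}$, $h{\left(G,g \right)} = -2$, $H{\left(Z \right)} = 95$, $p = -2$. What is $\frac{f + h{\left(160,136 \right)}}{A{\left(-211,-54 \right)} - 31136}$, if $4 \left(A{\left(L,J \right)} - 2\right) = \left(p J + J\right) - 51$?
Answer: $- \frac{1024}{124533} \approx -0.0082227$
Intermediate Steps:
$A{\left(L,J \right)} = - \frac{43}{4} - \frac{J}{4}$ ($A{\left(L,J \right)} = 2 + \frac{\left(- 2 J + J\right) - 51}{4} = 2 + \frac{- J - 51}{4} = 2 + \frac{-51 - J}{4} = 2 - \left(\frac{51}{4} + \frac{J}{4}\right) = - \frac{43}{4} - \frac{J}{4}$)
$f = 258$ ($f = -2 + \left(165 + 95\right) = -2 + 260 = 258$)
$\frac{f + h{\left(160,136 \right)}}{A{\left(-211,-54 \right)} - 31136} = \frac{258 - 2}{\left(- \frac{43}{4} - - \frac{27}{2}\right) - 31136} = \frac{256}{\left(- \frac{43}{4} + \frac{27}{2}\right) - 31136} = \frac{256}{\frac{11}{4} - 31136} = \frac{256}{- \frac{124533}{4}} = 256 \left(- \frac{4}{124533}\right) = - \frac{1024}{124533}$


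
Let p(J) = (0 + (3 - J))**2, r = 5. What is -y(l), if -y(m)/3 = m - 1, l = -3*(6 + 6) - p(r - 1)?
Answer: -114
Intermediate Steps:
p(J) = (3 - J)**2
l = -37 (l = -3*(6 + 6) - (-3 + (5 - 1))**2 = -3*12 - (-3 + 4)**2 = -36 - 1*1**2 = -36 - 1*1 = -36 - 1 = -37)
y(m) = 3 - 3*m (y(m) = -3*(m - 1) = -3*(-1 + m) = 3 - 3*m)
-y(l) = -(3 - 3*(-37)) = -(3 + 111) = -1*114 = -114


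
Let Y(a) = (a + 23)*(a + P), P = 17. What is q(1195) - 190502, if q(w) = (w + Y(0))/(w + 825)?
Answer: -192406227/1010 ≈ -1.9050e+5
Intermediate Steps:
Y(a) = (17 + a)*(23 + a) (Y(a) = (a + 23)*(a + 17) = (23 + a)*(17 + a) = (17 + a)*(23 + a))
q(w) = (391 + w)/(825 + w) (q(w) = (w + (391 + 0² + 40*0))/(w + 825) = (w + (391 + 0 + 0))/(825 + w) = (w + 391)/(825 + w) = (391 + w)/(825 + w))
q(1195) - 190502 = (391 + 1195)/(825 + 1195) - 190502 = 1586/2020 - 190502 = (1/2020)*1586 - 190502 = 793/1010 - 190502 = -192406227/1010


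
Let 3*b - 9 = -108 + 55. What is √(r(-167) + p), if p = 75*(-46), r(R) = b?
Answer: I*√31182/3 ≈ 58.861*I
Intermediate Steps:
b = -44/3 (b = 3 + (-108 + 55)/3 = 3 + (⅓)*(-53) = 3 - 53/3 = -44/3 ≈ -14.667)
r(R) = -44/3
p = -3450
√(r(-167) + p) = √(-44/3 - 3450) = √(-10394/3) = I*√31182/3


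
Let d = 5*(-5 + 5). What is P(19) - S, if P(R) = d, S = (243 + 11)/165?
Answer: -254/165 ≈ -1.5394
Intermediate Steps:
d = 0 (d = 5*0 = 0)
S = 254/165 (S = 254*(1/165) = 254/165 ≈ 1.5394)
P(R) = 0
P(19) - S = 0 - 1*254/165 = 0 - 254/165 = -254/165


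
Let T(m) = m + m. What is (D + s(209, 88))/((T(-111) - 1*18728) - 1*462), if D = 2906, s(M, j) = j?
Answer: -1497/9706 ≈ -0.15423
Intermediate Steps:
T(m) = 2*m
(D + s(209, 88))/((T(-111) - 1*18728) - 1*462) = (2906 + 88)/((2*(-111) - 1*18728) - 1*462) = 2994/((-222 - 18728) - 462) = 2994/(-18950 - 462) = 2994/(-19412) = 2994*(-1/19412) = -1497/9706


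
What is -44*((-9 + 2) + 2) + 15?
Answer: 235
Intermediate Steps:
-44*((-9 + 2) + 2) + 15 = -44*(-7 + 2) + 15 = -44*(-5) + 15 = 220 + 15 = 235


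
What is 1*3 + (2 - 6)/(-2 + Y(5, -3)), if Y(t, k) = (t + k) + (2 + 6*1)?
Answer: 5/2 ≈ 2.5000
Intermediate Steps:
Y(t, k) = 8 + k + t (Y(t, k) = (k + t) + (2 + 6) = (k + t) + 8 = 8 + k + t)
1*3 + (2 - 6)/(-2 + Y(5, -3)) = 1*3 + (2 - 6)/(-2 + (8 - 3 + 5)) = 3 - 4/(-2 + 10) = 3 - 4/8 = 3 - 4*1/8 = 3 - 1/2 = 5/2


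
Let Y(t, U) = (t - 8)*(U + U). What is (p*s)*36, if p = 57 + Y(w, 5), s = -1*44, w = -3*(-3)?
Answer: -106128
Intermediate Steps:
w = 9
Y(t, U) = 2*U*(-8 + t) (Y(t, U) = (-8 + t)*(2*U) = 2*U*(-8 + t))
s = -44
p = 67 (p = 57 + 2*5*(-8 + 9) = 57 + 2*5*1 = 57 + 10 = 67)
(p*s)*36 = (67*(-44))*36 = -2948*36 = -106128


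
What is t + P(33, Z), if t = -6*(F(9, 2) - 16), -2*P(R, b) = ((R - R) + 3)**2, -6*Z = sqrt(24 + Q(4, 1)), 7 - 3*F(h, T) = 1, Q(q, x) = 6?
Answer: 159/2 ≈ 79.500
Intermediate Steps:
F(h, T) = 2 (F(h, T) = 7/3 - 1/3*1 = 7/3 - 1/3 = 2)
Z = -sqrt(30)/6 (Z = -sqrt(24 + 6)/6 = -sqrt(30)/6 ≈ -0.91287)
P(R, b) = -9/2 (P(R, b) = -((R - R) + 3)**2/2 = -(0 + 3)**2/2 = -1/2*3**2 = -1/2*9 = -9/2)
t = 84 (t = -6*(2 - 16) = -6*(-14) = 84)
t + P(33, Z) = 84 - 9/2 = 159/2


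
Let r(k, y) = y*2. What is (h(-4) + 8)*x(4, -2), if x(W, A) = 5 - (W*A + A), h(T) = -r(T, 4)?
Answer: 0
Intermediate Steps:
r(k, y) = 2*y
h(T) = -8 (h(T) = -2*4 = -1*8 = -8)
x(W, A) = 5 - A - A*W (x(W, A) = 5 - (A*W + A) = 5 - (A + A*W) = 5 + (-A - A*W) = 5 - A - A*W)
(h(-4) + 8)*x(4, -2) = (-8 + 8)*(5 - 1*(-2) - 1*(-2)*4) = 0*(5 + 2 + 8) = 0*15 = 0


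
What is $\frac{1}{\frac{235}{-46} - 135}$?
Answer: $- \frac{46}{6445} \approx -0.0071373$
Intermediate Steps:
$\frac{1}{\frac{235}{-46} - 135} = \frac{1}{235 \left(- \frac{1}{46}\right) - 135} = \frac{1}{- \frac{235}{46} - 135} = \frac{1}{- \frac{6445}{46}} = - \frac{46}{6445}$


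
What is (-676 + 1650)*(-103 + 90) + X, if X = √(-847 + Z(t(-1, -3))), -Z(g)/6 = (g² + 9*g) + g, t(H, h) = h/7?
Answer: -12662 + I*√40297/7 ≈ -12662.0 + 28.677*I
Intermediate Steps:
t(H, h) = h/7 (t(H, h) = h*(⅐) = h/7)
Z(g) = -60*g - 6*g² (Z(g) = -6*((g² + 9*g) + g) = -6*(g² + 10*g) = -60*g - 6*g²)
X = I*√40297/7 (X = √(-847 - 6*(⅐)*(-3)*(10 + (⅐)*(-3))) = √(-847 - 6*(-3/7)*(10 - 3/7)) = √(-847 - 6*(-3/7)*67/7) = √(-847 + 1206/49) = √(-40297/49) = I*√40297/7 ≈ 28.677*I)
(-676 + 1650)*(-103 + 90) + X = (-676 + 1650)*(-103 + 90) + I*√40297/7 = 974*(-13) + I*√40297/7 = -12662 + I*√40297/7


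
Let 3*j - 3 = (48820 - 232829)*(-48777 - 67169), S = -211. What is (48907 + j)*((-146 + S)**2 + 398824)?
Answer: 11228168253594974/3 ≈ 3.7427e+15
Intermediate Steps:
j = 21335107517/3 (j = 1 + ((48820 - 232829)*(-48777 - 67169))/3 = 1 + (-184009*(-115946))/3 = 1 + (1/3)*21335107514 = 1 + 21335107514/3 = 21335107517/3 ≈ 7.1117e+9)
(48907 + j)*((-146 + S)**2 + 398824) = (48907 + 21335107517/3)*((-146 - 211)**2 + 398824) = 21335254238*((-357)**2 + 398824)/3 = 21335254238*(127449 + 398824)/3 = (21335254238/3)*526273 = 11228168253594974/3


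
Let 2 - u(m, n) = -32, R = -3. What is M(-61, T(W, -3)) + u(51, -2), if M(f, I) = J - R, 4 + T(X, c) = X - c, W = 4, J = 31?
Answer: 68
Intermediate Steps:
T(X, c) = -4 + X - c (T(X, c) = -4 + (X - c) = -4 + X - c)
u(m, n) = 34 (u(m, n) = 2 - 1*(-32) = 2 + 32 = 34)
M(f, I) = 34 (M(f, I) = 31 - 1*(-3) = 31 + 3 = 34)
M(-61, T(W, -3)) + u(51, -2) = 34 + 34 = 68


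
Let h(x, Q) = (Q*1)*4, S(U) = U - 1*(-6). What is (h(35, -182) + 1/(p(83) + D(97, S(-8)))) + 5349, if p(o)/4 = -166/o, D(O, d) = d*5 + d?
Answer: 92419/20 ≈ 4621.0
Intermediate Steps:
S(U) = 6 + U (S(U) = U + 6 = 6 + U)
h(x, Q) = 4*Q (h(x, Q) = Q*4 = 4*Q)
D(O, d) = 6*d (D(O, d) = 5*d + d = 6*d)
p(o) = -664/o (p(o) = 4*(-166/o) = -664/o)
(h(35, -182) + 1/(p(83) + D(97, S(-8)))) + 5349 = (4*(-182) + 1/(-664/83 + 6*(6 - 8))) + 5349 = (-728 + 1/(-664*1/83 + 6*(-2))) + 5349 = (-728 + 1/(-8 - 12)) + 5349 = (-728 + 1/(-20)) + 5349 = (-728 - 1/20) + 5349 = -14561/20 + 5349 = 92419/20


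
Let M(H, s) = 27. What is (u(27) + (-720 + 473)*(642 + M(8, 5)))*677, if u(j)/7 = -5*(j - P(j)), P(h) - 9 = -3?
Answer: -112367106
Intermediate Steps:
P(h) = 6 (P(h) = 9 - 3 = 6)
u(j) = 210 - 35*j (u(j) = 7*(-5*(j - 1*6)) = 7*(-5*(j - 6)) = 7*(-5*(-6 + j)) = 7*(30 - 5*j) = 210 - 35*j)
(u(27) + (-720 + 473)*(642 + M(8, 5)))*677 = ((210 - 35*27) + (-720 + 473)*(642 + 27))*677 = ((210 - 945) - 247*669)*677 = (-735 - 165243)*677 = -165978*677 = -112367106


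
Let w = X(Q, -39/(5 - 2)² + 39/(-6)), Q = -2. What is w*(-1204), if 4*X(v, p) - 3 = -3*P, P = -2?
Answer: -2709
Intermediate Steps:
X(v, p) = 9/4 (X(v, p) = ¾ + (-3*(-2))/4 = ¾ + (¼)*6 = ¾ + 3/2 = 9/4)
w = 9/4 ≈ 2.2500
w*(-1204) = (9/4)*(-1204) = -2709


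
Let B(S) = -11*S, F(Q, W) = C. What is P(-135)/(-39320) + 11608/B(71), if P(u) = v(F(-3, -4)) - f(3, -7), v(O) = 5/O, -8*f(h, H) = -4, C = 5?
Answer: -912853901/61417840 ≈ -14.863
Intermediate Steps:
f(h, H) = 1/2 (f(h, H) = -1/8*(-4) = 1/2)
F(Q, W) = 5
P(u) = 1/2 (P(u) = 5/5 - 1*1/2 = 5*(1/5) - 1/2 = 1 - 1/2 = 1/2)
P(-135)/(-39320) + 11608/B(71) = (1/2)/(-39320) + 11608/((-11*71)) = (1/2)*(-1/39320) + 11608/(-781) = -1/78640 + 11608*(-1/781) = -1/78640 - 11608/781 = -912853901/61417840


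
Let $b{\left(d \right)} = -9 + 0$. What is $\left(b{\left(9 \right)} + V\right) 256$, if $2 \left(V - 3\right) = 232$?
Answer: $28160$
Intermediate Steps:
$V = 119$ ($V = 3 + \frac{1}{2} \cdot 232 = 3 + 116 = 119$)
$b{\left(d \right)} = -9$
$\left(b{\left(9 \right)} + V\right) 256 = \left(-9 + 119\right) 256 = 110 \cdot 256 = 28160$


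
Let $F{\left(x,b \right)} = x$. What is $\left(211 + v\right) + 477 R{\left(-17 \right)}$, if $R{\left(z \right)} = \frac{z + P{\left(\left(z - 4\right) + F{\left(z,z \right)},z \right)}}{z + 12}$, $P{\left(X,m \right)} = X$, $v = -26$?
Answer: $5432$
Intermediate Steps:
$R{\left(z \right)} = \frac{-4 + 3 z}{12 + z}$ ($R{\left(z \right)} = \frac{z + \left(\left(z - 4\right) + z\right)}{z + 12} = \frac{z + \left(\left(-4 + z\right) + z\right)}{12 + z} = \frac{z + \left(-4 + 2 z\right)}{12 + z} = \frac{-4 + 3 z}{12 + z}$)
$\left(211 + v\right) + 477 R{\left(-17 \right)} = \left(211 - 26\right) + 477 \frac{-4 + 3 \left(-17\right)}{12 - 17} = 185 + 477 \frac{-4 - 51}{-5} = 185 + 477 \left(\left(- \frac{1}{5}\right) \left(-55\right)\right) = 185 + 477 \cdot 11 = 185 + 5247 = 5432$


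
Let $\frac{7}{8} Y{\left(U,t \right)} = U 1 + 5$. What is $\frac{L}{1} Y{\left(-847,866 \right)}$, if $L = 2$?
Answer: $- \frac{13472}{7} \approx -1924.6$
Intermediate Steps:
$Y{\left(U,t \right)} = \frac{40}{7} + \frac{8 U}{7}$ ($Y{\left(U,t \right)} = \frac{8 \left(U 1 + 5\right)}{7} = \frac{8 \left(U + 5\right)}{7} = \frac{8 \left(5 + U\right)}{7} = \frac{40}{7} + \frac{8 U}{7}$)
$\frac{L}{1} Y{\left(-847,866 \right)} = \frac{2}{1} \left(\frac{40}{7} + \frac{8}{7} \left(-847\right)\right) = 2 \cdot 1 \left(\frac{40}{7} - 968\right) = 2 \left(- \frac{6736}{7}\right) = - \frac{13472}{7}$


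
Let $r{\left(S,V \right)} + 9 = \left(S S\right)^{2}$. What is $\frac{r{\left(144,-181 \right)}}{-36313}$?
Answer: $- \frac{429981687}{36313} \approx -11841.0$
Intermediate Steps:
$r{\left(S,V \right)} = -9 + S^{4}$ ($r{\left(S,V \right)} = -9 + \left(S S\right)^{2} = -9 + \left(S^{2}\right)^{2} = -9 + S^{4}$)
$\frac{r{\left(144,-181 \right)}}{-36313} = \frac{-9 + 144^{4}}{-36313} = \left(-9 + 429981696\right) \left(- \frac{1}{36313}\right) = 429981687 \left(- \frac{1}{36313}\right) = - \frac{429981687}{36313}$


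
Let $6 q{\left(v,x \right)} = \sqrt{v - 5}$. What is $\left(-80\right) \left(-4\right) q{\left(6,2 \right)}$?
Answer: $\frac{160}{3} \approx 53.333$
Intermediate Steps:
$q{\left(v,x \right)} = \frac{\sqrt{-5 + v}}{6}$ ($q{\left(v,x \right)} = \frac{\sqrt{v - 5}}{6} = \frac{\sqrt{-5 + v}}{6}$)
$\left(-80\right) \left(-4\right) q{\left(6,2 \right)} = \left(-80\right) \left(-4\right) \frac{\sqrt{-5 + 6}}{6} = 320 \frac{\sqrt{1}}{6} = 320 \cdot \frac{1}{6} \cdot 1 = 320 \cdot \frac{1}{6} = \frac{160}{3}$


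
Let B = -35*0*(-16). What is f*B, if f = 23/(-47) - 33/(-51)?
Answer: 0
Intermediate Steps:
f = 126/799 (f = 23*(-1/47) - 33*(-1/51) = -23/47 + 11/17 = 126/799 ≈ 0.15770)
B = 0 (B = 0*(-16) = 0)
f*B = (126/799)*0 = 0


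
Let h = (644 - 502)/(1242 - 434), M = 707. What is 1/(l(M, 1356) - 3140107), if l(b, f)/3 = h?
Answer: -404/1268603015 ≈ -3.1846e-7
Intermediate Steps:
h = 71/404 (h = 142/808 = 142*(1/808) = 71/404 ≈ 0.17574)
l(b, f) = 213/404 (l(b, f) = 3*(71/404) = 213/404)
1/(l(M, 1356) - 3140107) = 1/(213/404 - 3140107) = 1/(-1268603015/404) = -404/1268603015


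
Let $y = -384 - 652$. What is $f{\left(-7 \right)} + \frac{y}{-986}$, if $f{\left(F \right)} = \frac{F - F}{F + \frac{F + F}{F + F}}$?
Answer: $\frac{518}{493} \approx 1.0507$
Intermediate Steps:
$y = -1036$
$f{\left(F \right)} = 0$ ($f{\left(F \right)} = \frac{0}{F + \frac{2 F}{2 F}} = \frac{0}{F + 2 F \frac{1}{2 F}} = \frac{0}{F + 1} = \frac{0}{1 + F} = 0$)
$f{\left(-7 \right)} + \frac{y}{-986} = 0 + \frac{1}{-986} \left(-1036\right) = 0 - - \frac{518}{493} = 0 + \frac{518}{493} = \frac{518}{493}$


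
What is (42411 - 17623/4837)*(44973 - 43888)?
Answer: 31794279520/691 ≈ 4.6012e+7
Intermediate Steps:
(42411 - 17623/4837)*(44973 - 43888) = (42411 - 17623*1/4837)*1085 = (42411 - 17623/4837)*1085 = (205124384/4837)*1085 = 31794279520/691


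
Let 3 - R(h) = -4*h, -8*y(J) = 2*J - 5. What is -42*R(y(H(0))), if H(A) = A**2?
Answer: -231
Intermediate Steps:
y(J) = 5/8 - J/4 (y(J) = -(2*J - 5)/8 = -(-5 + 2*J)/8 = 5/8 - J/4)
R(h) = 3 + 4*h (R(h) = 3 - (-4)*h = 3 + 4*h)
-42*R(y(H(0))) = -42*(3 + 4*(5/8 - 1/4*0**2)) = -42*(3 + 4*(5/8 - 1/4*0)) = -42*(3 + 4*(5/8 + 0)) = -42*(3 + 4*(5/8)) = -42*(3 + 5/2) = -42*11/2 = -231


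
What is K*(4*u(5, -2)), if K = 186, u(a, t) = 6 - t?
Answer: 5952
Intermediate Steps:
K*(4*u(5, -2)) = 186*(4*(6 - 1*(-2))) = 186*(4*(6 + 2)) = 186*(4*8) = 186*32 = 5952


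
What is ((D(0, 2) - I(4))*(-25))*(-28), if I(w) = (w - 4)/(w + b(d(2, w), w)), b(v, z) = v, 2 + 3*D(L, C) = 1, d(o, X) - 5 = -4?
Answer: -700/3 ≈ -233.33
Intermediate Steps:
d(o, X) = 1 (d(o, X) = 5 - 4 = 1)
D(L, C) = -⅓ (D(L, C) = -⅔ + (⅓)*1 = -⅔ + ⅓ = -⅓)
I(w) = (-4 + w)/(1 + w) (I(w) = (w - 4)/(w + 1) = (-4 + w)/(1 + w))
((D(0, 2) - I(4))*(-25))*(-28) = ((-⅓ - (-4 + 4)/(1 + 4))*(-25))*(-28) = ((-⅓ - 0/5)*(-25))*(-28) = ((-⅓ - 1*0)*(-25))*(-28) = ((-⅓ + 0)*(-25))*(-28) = -⅓*(-25)*(-28) = (25/3)*(-28) = -700/3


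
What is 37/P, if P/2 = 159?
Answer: 37/318 ≈ 0.11635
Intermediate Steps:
P = 318 (P = 2*159 = 318)
37/P = 37/318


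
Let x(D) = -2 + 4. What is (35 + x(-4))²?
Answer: 1369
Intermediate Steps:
x(D) = 2
(35 + x(-4))² = (35 + 2)² = 37² = 1369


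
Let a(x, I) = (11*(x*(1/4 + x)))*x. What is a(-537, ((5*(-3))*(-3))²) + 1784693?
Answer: -6803271901/4 ≈ -1.7008e+9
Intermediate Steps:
a(x, I) = 11*x²*(¼ + x) (a(x, I) = (11*(x*(¼ + x)))*x = (11*x*(¼ + x))*x = 11*x²*(¼ + x))
a(-537, ((5*(-3))*(-3))²) + 1784693 = (-537)²*(11/4 + 11*(-537)) + 1784693 = 288369*(11/4 - 5907) + 1784693 = 288369*(-23617/4) + 1784693 = -6810410673/4 + 1784693 = -6803271901/4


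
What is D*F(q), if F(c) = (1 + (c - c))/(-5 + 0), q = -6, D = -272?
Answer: 272/5 ≈ 54.400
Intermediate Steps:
F(c) = -⅕ (F(c) = (1 + 0)/(-5) = 1*(-⅕) = -⅕)
D*F(q) = -272*(-⅕) = 272/5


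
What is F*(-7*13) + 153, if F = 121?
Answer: -10858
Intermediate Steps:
F*(-7*13) + 153 = 121*(-7*13) + 153 = 121*(-91) + 153 = -11011 + 153 = -10858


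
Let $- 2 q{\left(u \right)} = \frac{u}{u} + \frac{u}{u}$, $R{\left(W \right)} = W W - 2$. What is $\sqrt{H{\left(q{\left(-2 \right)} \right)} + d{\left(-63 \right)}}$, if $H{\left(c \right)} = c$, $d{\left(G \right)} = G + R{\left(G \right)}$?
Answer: $\sqrt{3903} \approx 62.474$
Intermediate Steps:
$R{\left(W \right)} = -2 + W^{2}$ ($R{\left(W \right)} = W^{2} - 2 = -2 + W^{2}$)
$d{\left(G \right)} = -2 + G + G^{2}$ ($d{\left(G \right)} = G + \left(-2 + G^{2}\right) = -2 + G + G^{2}$)
$q{\left(u \right)} = -1$ ($q{\left(u \right)} = - \frac{\frac{u}{u} + \frac{u}{u}}{2} = - \frac{1 + 1}{2} = \left(- \frac{1}{2}\right) 2 = -1$)
$\sqrt{H{\left(q{\left(-2 \right)} \right)} + d{\left(-63 \right)}} = \sqrt{-1 - \left(65 - 3969\right)} = \sqrt{-1 - -3904} = \sqrt{-1 + 3904} = \sqrt{3903}$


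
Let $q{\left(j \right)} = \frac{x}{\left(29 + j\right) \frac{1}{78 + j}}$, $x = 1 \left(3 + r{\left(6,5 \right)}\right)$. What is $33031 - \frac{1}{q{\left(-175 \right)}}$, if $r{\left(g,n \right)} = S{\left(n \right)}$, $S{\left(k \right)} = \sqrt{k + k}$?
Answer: $\frac{3204445}{97} - \frac{146 \sqrt{10}}{97} \approx 33031.0$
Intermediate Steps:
$S{\left(k \right)} = \sqrt{2} \sqrt{k}$ ($S{\left(k \right)} = \sqrt{2 k} = \sqrt{2} \sqrt{k}$)
$r{\left(g,n \right)} = \sqrt{2} \sqrt{n}$
$x = 3 + \sqrt{10}$ ($x = 1 \left(3 + \sqrt{2} \sqrt{5}\right) = 1 \left(3 + \sqrt{10}\right) = 3 + \sqrt{10} \approx 6.1623$)
$q{\left(j \right)} = \frac{\left(3 + \sqrt{10}\right) \left(78 + j\right)}{29 + j}$ ($q{\left(j \right)} = \frac{3 + \sqrt{10}}{\left(29 + j\right) \frac{1}{78 + j}} = \frac{3 + \sqrt{10}}{\frac{1}{78 + j} \left(29 + j\right)} = \left(3 + \sqrt{10}\right) \frac{78 + j}{29 + j} = \frac{\left(3 + \sqrt{10}\right) \left(78 + j\right)}{29 + j}$)
$33031 - \frac{1}{q{\left(-175 \right)}} = 33031 - \frac{1}{\frac{1}{29 - 175} \left(3 + \sqrt{10}\right) \left(78 - 175\right)} = 33031 - \frac{1}{\frac{1}{-146} \left(3 + \sqrt{10}\right) \left(-97\right)} = 33031 - \frac{1}{\left(- \frac{1}{146}\right) \left(3 + \sqrt{10}\right) \left(-97\right)} = 33031 - \frac{1}{\frac{291}{146} + \frac{97 \sqrt{10}}{146}}$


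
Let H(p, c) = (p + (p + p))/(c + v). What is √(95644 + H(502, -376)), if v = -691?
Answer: √108888035014/1067 ≈ 309.26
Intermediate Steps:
H(p, c) = 3*p/(-691 + c) (H(p, c) = (p + (p + p))/(c - 691) = (p + 2*p)/(-691 + c) = (3*p)/(-691 + c) = 3*p/(-691 + c))
√(95644 + H(502, -376)) = √(95644 + 3*502/(-691 - 376)) = √(95644 + 3*502/(-1067)) = √(95644 + 3*502*(-1/1067)) = √(95644 - 1506/1067) = √(102050642/1067) = √108888035014/1067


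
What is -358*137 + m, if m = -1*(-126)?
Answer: -48920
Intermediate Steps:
m = 126
-358*137 + m = -358*137 + 126 = -49046 + 126 = -48920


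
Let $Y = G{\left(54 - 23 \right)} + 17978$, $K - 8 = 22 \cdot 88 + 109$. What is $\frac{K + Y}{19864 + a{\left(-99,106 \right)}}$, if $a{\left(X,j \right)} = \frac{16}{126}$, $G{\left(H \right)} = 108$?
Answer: $\frac{1268757}{1251440} \approx 1.0138$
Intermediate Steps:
$K = 2053$ ($K = 8 + \left(22 \cdot 88 + 109\right) = 8 + \left(1936 + 109\right) = 8 + 2045 = 2053$)
$a{\left(X,j \right)} = \frac{8}{63}$ ($a{\left(X,j \right)} = 16 \cdot \frac{1}{126} = \frac{8}{63}$)
$Y = 18086$ ($Y = 108 + 17978 = 18086$)
$\frac{K + Y}{19864 + a{\left(-99,106 \right)}} = \frac{2053 + 18086}{19864 + \frac{8}{63}} = \frac{20139}{\frac{1251440}{63}} = 20139 \cdot \frac{63}{1251440} = \frac{1268757}{1251440}$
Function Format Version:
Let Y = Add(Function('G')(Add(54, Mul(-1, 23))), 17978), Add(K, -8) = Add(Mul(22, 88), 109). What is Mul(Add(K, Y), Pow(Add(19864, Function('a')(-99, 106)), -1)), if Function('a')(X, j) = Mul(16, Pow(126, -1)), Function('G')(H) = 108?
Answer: Rational(1268757, 1251440) ≈ 1.0138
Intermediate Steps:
K = 2053 (K = Add(8, Add(Mul(22, 88), 109)) = Add(8, Add(1936, 109)) = Add(8, 2045) = 2053)
Function('a')(X, j) = Rational(8, 63) (Function('a')(X, j) = Mul(16, Rational(1, 126)) = Rational(8, 63))
Y = 18086 (Y = Add(108, 17978) = 18086)
Mul(Add(K, Y), Pow(Add(19864, Function('a')(-99, 106)), -1)) = Mul(Add(2053, 18086), Pow(Add(19864, Rational(8, 63)), -1)) = Mul(20139, Pow(Rational(1251440, 63), -1)) = Mul(20139, Rational(63, 1251440)) = Rational(1268757, 1251440)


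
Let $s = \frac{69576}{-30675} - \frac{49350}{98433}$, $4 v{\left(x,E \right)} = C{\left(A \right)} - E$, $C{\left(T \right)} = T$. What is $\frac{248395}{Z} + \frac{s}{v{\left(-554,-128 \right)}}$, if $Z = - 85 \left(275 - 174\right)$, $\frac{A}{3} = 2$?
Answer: $- \frac{1119875069295683}{38594718831525} \approx -29.016$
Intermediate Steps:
$A = 6$ ($A = 3 \cdot 2 = 6$)
$v{\left(x,E \right)} = \frac{3}{2} - \frac{E}{4}$ ($v{\left(x,E \right)} = \frac{6 - E}{4} = \frac{3}{2} - \frac{E}{4}$)
$Z = -8585$ ($Z = \left(-85\right) 101 = -8585$)
$s = - \frac{929153962}{335492475}$ ($s = 69576 \left(- \frac{1}{30675}\right) - \frac{16450}{32811} = - \frac{23192}{10225} - \frac{16450}{32811} = - \frac{929153962}{335492475} \approx -2.7695$)
$\frac{248395}{Z} + \frac{s}{v{\left(-554,-128 \right)}} = \frac{248395}{-8585} - \frac{929153962}{335492475 \left(\frac{3}{2} - -32\right)} = 248395 \left(- \frac{1}{8585}\right) - \frac{929153962}{335492475 \left(\frac{3}{2} + 32\right)} = - \frac{49679}{1717} - \frac{929153962}{335492475 \cdot \frac{67}{2}} = - \frac{49679}{1717} - \frac{1858307924}{22477995825} = - \frac{1119875069295683}{38594718831525}$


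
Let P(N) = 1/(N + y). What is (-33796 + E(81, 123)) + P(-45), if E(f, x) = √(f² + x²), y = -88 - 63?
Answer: -6624017/196 + 3*√2410 ≈ -33649.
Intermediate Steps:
y = -151
P(N) = 1/(-151 + N) (P(N) = 1/(N - 151) = 1/(-151 + N))
(-33796 + E(81, 123)) + P(-45) = (-33796 + √(81² + 123²)) + 1/(-151 - 45) = (-33796 + √(6561 + 15129)) + 1/(-196) = (-33796 + √21690) - 1/196 = (-33796 + 3*√2410) - 1/196 = -6624017/196 + 3*√2410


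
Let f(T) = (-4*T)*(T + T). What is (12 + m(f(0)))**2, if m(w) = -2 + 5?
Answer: 225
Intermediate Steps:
f(T) = -8*T**2 (f(T) = (-4*T)*(2*T) = -8*T**2)
m(w) = 3
(12 + m(f(0)))**2 = (12 + 3)**2 = 15**2 = 225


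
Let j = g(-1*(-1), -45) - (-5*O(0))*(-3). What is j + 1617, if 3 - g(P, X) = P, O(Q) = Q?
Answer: 1619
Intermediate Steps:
g(P, X) = 3 - P
j = 2 (j = (3 - (-1)*(-1)) - (-5*0)*(-3) = (3 - 1*1) - 0*(-3) = (3 - 1) - 1*0 = 2 + 0 = 2)
j + 1617 = 2 + 1617 = 1619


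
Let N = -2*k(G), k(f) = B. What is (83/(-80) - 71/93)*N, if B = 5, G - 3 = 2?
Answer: 13399/744 ≈ 18.009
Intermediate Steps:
G = 5 (G = 3 + 2 = 5)
k(f) = 5
N = -10 (N = -2*5 = -10)
(83/(-80) - 71/93)*N = (83/(-80) - 71/93)*(-10) = (83*(-1/80) - 71*1/93)*(-10) = (-83/80 - 71/93)*(-10) = -13399/7440*(-10) = 13399/744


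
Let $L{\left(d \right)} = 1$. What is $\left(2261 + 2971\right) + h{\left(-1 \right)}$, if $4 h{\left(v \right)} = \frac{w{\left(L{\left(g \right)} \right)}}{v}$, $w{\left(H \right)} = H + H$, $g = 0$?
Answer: $\frac{10463}{2} \approx 5231.5$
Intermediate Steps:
$w{\left(H \right)} = 2 H$
$h{\left(v \right)} = \frac{1}{2 v}$ ($h{\left(v \right)} = \frac{2 \cdot 1 \frac{1}{v}}{4} = \frac{2 \frac{1}{v}}{4} = \frac{1}{2 v}$)
$\left(2261 + 2971\right) + h{\left(-1 \right)} = \left(2261 + 2971\right) + \frac{1}{2 \left(-1\right)} = 5232 + \frac{1}{2} \left(-1\right) = 5232 - \frac{1}{2} = \frac{10463}{2}$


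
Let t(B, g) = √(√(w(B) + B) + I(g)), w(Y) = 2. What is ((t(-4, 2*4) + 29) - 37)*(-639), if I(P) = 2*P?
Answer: 5112 - 639*√(16 + I*√2) ≈ 2553.5 - 112.85*I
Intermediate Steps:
t(B, g) = √(√(2 + B) + 2*g)
((t(-4, 2*4) + 29) - 37)*(-639) = ((√(√(2 - 4) + 2*(2*4)) + 29) - 37)*(-639) = ((√(√(-2) + 2*8) + 29) - 37)*(-639) = ((√(I*√2 + 16) + 29) - 37)*(-639) = ((√(16 + I*√2) + 29) - 37)*(-639) = ((29 + √(16 + I*√2)) - 37)*(-639) = (-8 + √(16 + I*√2))*(-639) = 5112 - 639*√(16 + I*√2)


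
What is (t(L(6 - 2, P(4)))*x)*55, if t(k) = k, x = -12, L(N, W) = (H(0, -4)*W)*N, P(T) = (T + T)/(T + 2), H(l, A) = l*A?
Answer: 0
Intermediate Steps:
H(l, A) = A*l
P(T) = 2*T/(2 + T) (P(T) = (2*T)/(2 + T) = 2*T/(2 + T))
L(N, W) = 0 (L(N, W) = ((-4*0)*W)*N = (0*W)*N = 0*N = 0)
(t(L(6 - 2, P(4)))*x)*55 = (0*(-12))*55 = 0*55 = 0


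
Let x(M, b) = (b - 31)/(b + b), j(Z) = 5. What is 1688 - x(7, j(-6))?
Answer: 8453/5 ≈ 1690.6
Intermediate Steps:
x(M, b) = (-31 + b)/(2*b) (x(M, b) = (-31 + b)/((2*b)) = (-31 + b)*(1/(2*b)) = (-31 + b)/(2*b))
1688 - x(7, j(-6)) = 1688 - (-31 + 5)/(2*5) = 1688 - (-26)/(2*5) = 1688 - 1*(-13/5) = 1688 + 13/5 = 8453/5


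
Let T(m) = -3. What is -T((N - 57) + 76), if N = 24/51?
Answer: 3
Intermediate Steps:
N = 8/17 (N = 24*(1/51) = 8/17 ≈ 0.47059)
-T((N - 57) + 76) = -1*(-3) = 3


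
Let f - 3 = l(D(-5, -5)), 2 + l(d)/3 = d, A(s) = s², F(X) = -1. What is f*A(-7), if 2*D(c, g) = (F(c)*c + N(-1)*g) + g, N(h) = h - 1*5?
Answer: 2058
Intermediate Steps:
N(h) = -5 + h (N(h) = h - 5 = -5 + h)
D(c, g) = -5*g/2 - c/2 (D(c, g) = ((-c + (-5 - 1)*g) + g)/2 = ((-c - 6*g) + g)/2 = (-c - 5*g)/2 = -5*g/2 - c/2)
l(d) = -6 + 3*d
f = 42 (f = 3 + (-6 + 3*(-5/2*(-5) - ½*(-5))) = 3 + (-6 + 3*(25/2 + 5/2)) = 3 + (-6 + 3*15) = 3 + (-6 + 45) = 3 + 39 = 42)
f*A(-7) = 42*(-7)² = 42*49 = 2058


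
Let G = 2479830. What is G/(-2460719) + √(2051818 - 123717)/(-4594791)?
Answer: -2479830/2460719 - 133*√109/4594791 ≈ -1.0081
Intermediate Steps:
G/(-2460719) + √(2051818 - 123717)/(-4594791) = 2479830/(-2460719) + √(2051818 - 123717)/(-4594791) = 2479830*(-1/2460719) + √1928101*(-1/4594791) = -2479830/2460719 + (133*√109)*(-1/4594791) = -2479830/2460719 - 133*√109/4594791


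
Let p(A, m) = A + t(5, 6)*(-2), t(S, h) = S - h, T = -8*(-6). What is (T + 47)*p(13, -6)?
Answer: 1425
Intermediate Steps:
T = 48
p(A, m) = 2 + A (p(A, m) = A + (5 - 1*6)*(-2) = A + (5 - 6)*(-2) = A - 1*(-2) = A + 2 = 2 + A)
(T + 47)*p(13, -6) = (48 + 47)*(2 + 13) = 95*15 = 1425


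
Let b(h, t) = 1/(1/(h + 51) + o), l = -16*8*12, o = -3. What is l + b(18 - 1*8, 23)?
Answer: -279613/182 ≈ -1536.3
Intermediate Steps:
l = -1536 (l = -128*12 = -1536)
b(h, t) = 1/(-3 + 1/(51 + h)) (b(h, t) = 1/(1/(h + 51) - 3) = 1/(1/(51 + h) - 3) = 1/(-3 + 1/(51 + h)))
l + b(18 - 1*8, 23) = -1536 + (51 + (18 - 1*8))/(-152 - 3*(18 - 1*8)) = -1536 + (51 + (18 - 8))/(-152 - 3*(18 - 8)) = -1536 + (51 + 10)/(-152 - 3*10) = -1536 + 61/(-152 - 30) = -1536 + 61/(-182) = -1536 - 1/182*61 = -1536 - 61/182 = -279613/182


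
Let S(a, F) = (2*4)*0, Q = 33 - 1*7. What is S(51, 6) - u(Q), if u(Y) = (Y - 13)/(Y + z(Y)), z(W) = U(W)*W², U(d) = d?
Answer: -1/1354 ≈ -0.00073855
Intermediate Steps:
Q = 26 (Q = 33 - 7 = 26)
S(a, F) = 0 (S(a, F) = 8*0 = 0)
z(W) = W³ (z(W) = W*W² = W³)
u(Y) = (-13 + Y)/(Y + Y³) (u(Y) = (Y - 13)/(Y + Y³) = (-13 + Y)/(Y + Y³))
S(51, 6) - u(Q) = 0 - (-13 + 26)/(26 + 26³) = 0 - 13/(26 + 17576) = 0 - 13/17602 = 0 - 1*1/1354 = 0 - 1/1354 = -1/1354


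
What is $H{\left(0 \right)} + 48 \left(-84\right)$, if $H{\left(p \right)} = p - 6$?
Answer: $-4038$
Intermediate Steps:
$H{\left(p \right)} = -6 + p$
$H{\left(0 \right)} + 48 \left(-84\right) = \left(-6 + 0\right) + 48 \left(-84\right) = -6 - 4032 = -4038$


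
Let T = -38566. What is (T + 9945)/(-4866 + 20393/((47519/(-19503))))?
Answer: 1360041299/628952133 ≈ 2.1624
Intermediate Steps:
(T + 9945)/(-4866 + 20393/((47519/(-19503)))) = (-38566 + 9945)/(-4866 + 20393/((47519/(-19503)))) = -28621/(-4866 + 20393/((47519*(-1/19503)))) = -28621/(-4866 + 20393/(-47519/19503)) = -28621/(-4866 + 20393*(-19503/47519)) = -28621/(-4866 - 397724679/47519) = -28621/(-628952133/47519) = -28621*(-47519/628952133) = 1360041299/628952133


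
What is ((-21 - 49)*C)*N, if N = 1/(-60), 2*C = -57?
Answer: -133/4 ≈ -33.250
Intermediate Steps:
C = -57/2 (C = (½)*(-57) = -57/2 ≈ -28.500)
N = -1/60 ≈ -0.016667
((-21 - 49)*C)*N = ((-21 - 49)*(-57/2))*(-1/60) = -70*(-57/2)*(-1/60) = 1995*(-1/60) = -133/4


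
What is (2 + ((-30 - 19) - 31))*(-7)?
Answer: 546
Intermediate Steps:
(2 + ((-30 - 19) - 31))*(-7) = (2 + (-49 - 31))*(-7) = (2 - 80)*(-7) = -78*(-7) = 546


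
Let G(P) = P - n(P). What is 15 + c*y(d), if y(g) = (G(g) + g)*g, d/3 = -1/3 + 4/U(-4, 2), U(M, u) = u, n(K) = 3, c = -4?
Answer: -125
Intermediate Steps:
d = 5 (d = 3*(-1/3 + 4/2) = 3*(-1*⅓ + 4*(½)) = 3*(-⅓ + 2) = 3*(5/3) = 5)
G(P) = -3 + P (G(P) = P - 1*3 = P - 3 = -3 + P)
y(g) = g*(-3 + 2*g) (y(g) = ((-3 + g) + g)*g = (-3 + 2*g)*g = g*(-3 + 2*g))
15 + c*y(d) = 15 - 20*(-3 + 2*5) = 15 - 20*(-3 + 10) = 15 - 20*7 = 15 - 4*35 = 15 - 140 = -125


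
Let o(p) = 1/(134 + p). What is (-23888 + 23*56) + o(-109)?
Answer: -564999/25 ≈ -22600.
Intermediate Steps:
(-23888 + 23*56) + o(-109) = (-23888 + 23*56) + 1/(134 - 109) = (-23888 + 1288) + 1/25 = -22600 + 1/25 = -564999/25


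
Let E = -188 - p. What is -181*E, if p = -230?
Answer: -7602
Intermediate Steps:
E = 42 (E = -188 - 1*(-230) = -188 + 230 = 42)
-181*E = -181*42 = -7602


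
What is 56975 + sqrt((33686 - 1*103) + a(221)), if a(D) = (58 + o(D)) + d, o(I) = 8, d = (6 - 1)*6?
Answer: 56975 + sqrt(33679) ≈ 57159.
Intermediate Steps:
d = 30 (d = 5*6 = 30)
a(D) = 96 (a(D) = (58 + 8) + 30 = 66 + 30 = 96)
56975 + sqrt((33686 - 1*103) + a(221)) = 56975 + sqrt((33686 - 1*103) + 96) = 56975 + sqrt((33686 - 103) + 96) = 56975 + sqrt(33583 + 96) = 56975 + sqrt(33679)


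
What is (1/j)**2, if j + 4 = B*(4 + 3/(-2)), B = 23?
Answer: 4/11449 ≈ 0.00034938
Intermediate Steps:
j = 107/2 (j = -4 + 23*(4 + 3/(-2)) = -4 + 23*(4 + 3*(-1/2)) = -4 + 23*(4 - 3/2) = -4 + 23*(5/2) = -4 + 115/2 = 107/2 ≈ 53.500)
(1/j)**2 = (1/(107/2))**2 = (2/107)**2 = 4/11449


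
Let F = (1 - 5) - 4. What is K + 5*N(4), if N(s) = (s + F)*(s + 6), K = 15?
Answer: -185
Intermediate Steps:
F = -8 (F = -4 - 4 = -8)
N(s) = (-8 + s)*(6 + s) (N(s) = (s - 8)*(s + 6) = (-8 + s)*(6 + s))
K + 5*N(4) = 15 + 5*(-48 + 4² - 2*4) = 15 + 5*(-48 + 16 - 8) = 15 + 5*(-40) = 15 - 200 = -185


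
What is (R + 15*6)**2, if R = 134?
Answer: 50176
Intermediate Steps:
(R + 15*6)**2 = (134 + 15*6)**2 = (134 + 90)**2 = 224**2 = 50176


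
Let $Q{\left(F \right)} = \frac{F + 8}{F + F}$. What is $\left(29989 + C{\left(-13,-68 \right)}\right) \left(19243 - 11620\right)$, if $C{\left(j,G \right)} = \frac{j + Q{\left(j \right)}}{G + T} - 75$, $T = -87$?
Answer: $\frac{918981259119}{4030} \approx 2.2804 \cdot 10^{8}$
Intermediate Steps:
$Q{\left(F \right)} = \frac{8 + F}{2 F}$
$C{\left(j,G \right)} = -75 + \frac{j + \frac{8 + j}{2 j}}{-87 + G}$ ($C{\left(j,G \right)} = \frac{j + \frac{8 + j}{2 j}}{G - 87} - 75 = \frac{j + \frac{8 + j}{2 j}}{-87 + G} - 75 = -75 + \frac{j + \frac{8 + j}{2 j}}{-87 + G}$)
$\left(29989 + C{\left(-13,-68 \right)}\right) \left(19243 - 11620\right) = \left(29989 + \frac{4 + \frac{1}{2} \left(-13\right) - 13 \left(6525 - 13 - -5100\right)}{\left(-13\right) \left(-87 - 68\right)}\right) \left(19243 - 11620\right) = \left(29989 - \frac{4 - \frac{13}{2} - 13 \left(6525 - 13 + 5100\right)}{13 \left(-155\right)}\right) 7623 = \left(29989 - - \frac{4 - \frac{13}{2} - 150956}{2015}\right) 7623 = \left(29989 - \left(- \frac{1}{2015}\right) \left(- \frac{301917}{2}\right)\right) 7623 = \left(29989 - \frac{301917}{4030}\right) 7623 = \frac{120553753}{4030} \cdot 7623 = \frac{918981259119}{4030}$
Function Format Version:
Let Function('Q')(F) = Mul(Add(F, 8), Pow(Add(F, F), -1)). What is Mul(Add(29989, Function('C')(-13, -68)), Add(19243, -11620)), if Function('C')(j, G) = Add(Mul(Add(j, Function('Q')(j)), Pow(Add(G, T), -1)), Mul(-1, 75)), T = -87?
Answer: Rational(918981259119, 4030) ≈ 2.2804e+8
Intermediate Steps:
Function('Q')(F) = Mul(Rational(1, 2), Pow(F, -1), Add(8, F)) (Function('Q')(F) = Mul(Add(8, F), Pow(Mul(2, F), -1)) = Mul(Add(8, F), Mul(Rational(1, 2), Pow(F, -1))) = Mul(Rational(1, 2), Pow(F, -1), Add(8, F)))
Function('C')(j, G) = Add(-75, Mul(Pow(Add(-87, G), -1), Add(j, Mul(Rational(1, 2), Pow(j, -1), Add(8, j))))) (Function('C')(j, G) = Add(Mul(Add(j, Mul(Rational(1, 2), Pow(j, -1), Add(8, j))), Pow(Add(G, -87), -1)), Mul(-1, 75)) = Add(Mul(Add(j, Mul(Rational(1, 2), Pow(j, -1), Add(8, j))), Pow(Add(-87, G), -1)), -75) = Add(Mul(Pow(Add(-87, G), -1), Add(j, Mul(Rational(1, 2), Pow(j, -1), Add(8, j)))), -75) = Add(-75, Mul(Pow(Add(-87, G), -1), Add(j, Mul(Rational(1, 2), Pow(j, -1), Add(8, j))))))
Mul(Add(29989, Function('C')(-13, -68)), Add(19243, -11620)) = Mul(Add(29989, Mul(Pow(-13, -1), Pow(Add(-87, -68), -1), Add(4, Mul(Rational(1, 2), -13), Mul(-13, Add(6525, -13, Mul(-75, -68)))))), Add(19243, -11620)) = Mul(Add(29989, Mul(Rational(-1, 13), Pow(-155, -1), Add(4, Rational(-13, 2), Mul(-13, Add(6525, -13, 5100))))), 7623) = Mul(Add(29989, Mul(Rational(-1, 13), Rational(-1, 155), Add(4, Rational(-13, 2), Mul(-13, 11612)))), 7623) = Mul(Add(29989, Mul(Rational(-1, 13), Rational(-1, 155), Add(4, Rational(-13, 2), -150956))), 7623) = Mul(Add(29989, Mul(Rational(-1, 13), Rational(-1, 155), Rational(-301917, 2))), 7623) = Mul(Add(29989, Rational(-301917, 4030)), 7623) = Mul(Rational(120553753, 4030), 7623) = Rational(918981259119, 4030)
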